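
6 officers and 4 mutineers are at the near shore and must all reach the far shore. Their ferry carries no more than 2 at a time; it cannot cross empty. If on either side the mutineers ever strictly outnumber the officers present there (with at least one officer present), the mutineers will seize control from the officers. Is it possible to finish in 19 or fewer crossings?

Yes

Yes — this plan uses 17 crossings (≤ 19):
1. 2 mutineers → the far shore.  (the near shore: 6O 2M; the far shore: 0O 2M)
2. 1 mutineer ← the near shore.  (the near shore: 6O 3M; the far shore: 0O 1M)
3. 2 mutineers → the far shore.  (the near shore: 6O 1M; the far shore: 0O 3M)
4. 1 mutineer ← the near shore.  (the near shore: 6O 2M; the far shore: 0O 2M)
5. 2 officers → the far shore.  (the near shore: 4O 2M; the far shore: 2O 2M)
6. 1 mutineer ← the near shore.  (the near shore: 4O 3M; the far shore: 2O 1M)
7. 1 officer and 1 mutineer → the far shore.  (the near shore: 3O 2M; the far shore: 3O 2M)
8. 1 mutineer ← the near shore.  (the near shore: 3O 3M; the far shore: 3O 1M)
9. 2 mutineers → the far shore.  (the near shore: 3O 1M; the far shore: 3O 3M)
10. 1 mutineer ← the near shore.  (the near shore: 3O 2M; the far shore: 3O 2M)
11. 1 officer and 1 mutineer → the far shore.  (the near shore: 2O 1M; the far shore: 4O 3M)
12. 1 mutineer ← the near shore.  (the near shore: 2O 2M; the far shore: 4O 2M)
13. 2 mutineers → the far shore.  (the near shore: 2O 0M; the far shore: 4O 4M)
14. 1 mutineer ← the near shore.  (the near shore: 2O 1M; the far shore: 4O 3M)
15. 1 officer and 1 mutineer → the far shore.  (the near shore: 1O 0M; the far shore: 5O 4M)
16. 1 mutineer ← the near shore.  (the near shore: 1O 1M; the far shore: 5O 3M)
17. 1 officer and 1 mutineer → the far shore.  (the near shore: 0O 0M; the far shore: 6O 4M)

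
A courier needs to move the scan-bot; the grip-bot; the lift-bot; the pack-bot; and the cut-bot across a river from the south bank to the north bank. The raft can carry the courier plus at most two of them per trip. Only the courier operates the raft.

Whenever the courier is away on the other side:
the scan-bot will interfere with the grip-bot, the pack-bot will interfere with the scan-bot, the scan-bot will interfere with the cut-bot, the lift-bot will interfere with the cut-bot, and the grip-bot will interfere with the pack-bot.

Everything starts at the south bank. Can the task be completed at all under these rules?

Whatever the first load, the items left behind include a forbidden pair without the courier. No opening move is safe, so no plan exists.

No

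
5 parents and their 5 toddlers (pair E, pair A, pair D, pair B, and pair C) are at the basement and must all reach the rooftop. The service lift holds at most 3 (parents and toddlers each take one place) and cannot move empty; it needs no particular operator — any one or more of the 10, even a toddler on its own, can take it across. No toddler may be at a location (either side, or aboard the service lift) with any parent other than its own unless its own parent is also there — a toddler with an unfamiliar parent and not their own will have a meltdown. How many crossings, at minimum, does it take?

11

Counting alone: each trip to the rooftop takes at most 3 across and each return brings at least 1 back, so after t trips out (and t−1 returns) at most 3t − (t−1) of the 10 are across; that first reaches 10 at t = 5, so at least 9 crossings are needed.
The safety rule pushes this higher. Following every safe sequence of crossings, the most of the 10 that can be at the rooftop as the service lift arrives there on crossing 9 is 9 — never all 10.
So no plan with fewer than 11 crossings exists, and this one achieves 11:
1. parent E and toddler E cross → the rooftop.
2. parent E crosses ← the basement.
3. toddler A, toddler B, and toddler D cross → the rooftop.
4. toddler E crosses ← the basement.
5. parent A, parent B, and parent D cross → the rooftop.
6. parent A and toddler A cross ← the basement.
7. parent A, parent C, and parent E cross → the rooftop.
8. toddler D crosses ← the basement.
9. toddler A and toddler E cross → the rooftop.
10. toddler E crosses ← the basement.
11. toddler C, toddler D, and toddler E cross → the rooftop.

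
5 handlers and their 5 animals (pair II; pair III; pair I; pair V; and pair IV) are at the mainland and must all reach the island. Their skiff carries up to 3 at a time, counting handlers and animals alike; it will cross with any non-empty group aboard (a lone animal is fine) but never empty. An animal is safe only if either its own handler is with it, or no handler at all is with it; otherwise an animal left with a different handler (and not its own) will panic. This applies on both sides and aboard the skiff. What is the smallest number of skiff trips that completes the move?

Counting alone: each trip to the island takes at most 3 across and each return brings at least 1 back, so after t trips out (and t−1 returns) at most 3t − (t−1) of the 10 are across; that first reaches 10 at t = 5, so at least 9 crossings are needed.
The safety rule pushes this higher. Following every safe sequence of crossings, the most of the 10 that can be at the island as the skiff arrives there on crossing 9 is 9 — never all 10.
So no plan with fewer than 11 crossings exists, and this one achieves 11:
1. animal II and handler II cross → the island.
2. handler II crosses ← the mainland.
3. animal I, animal III, and animal V cross → the island.
4. animal II crosses ← the mainland.
5. handler I, handler III, and handler V cross → the island.
6. animal III and handler III cross ← the mainland.
7. handler II, handler III, and handler IV cross → the island.
8. animal I crosses ← the mainland.
9. animal II and animal III cross → the island.
10. animal II crosses ← the mainland.
11. animal I, animal II, and animal IV cross → the island.

11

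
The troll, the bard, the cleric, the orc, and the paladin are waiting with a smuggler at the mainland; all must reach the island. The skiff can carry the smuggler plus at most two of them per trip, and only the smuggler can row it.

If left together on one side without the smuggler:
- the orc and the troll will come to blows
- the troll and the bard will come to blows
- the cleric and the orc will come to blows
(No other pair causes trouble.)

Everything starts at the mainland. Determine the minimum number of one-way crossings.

5

Counting alone: the smuggler can take at most 2 across per trip to the island, so moving all 5 needs at least 3 loaded trips out, with a return between consecutive ones — at least 5 crossings.
The plan below uses exactly 5 crossings, so it is optimal:
1. Smuggler goes to the island with the cleric and the troll.  [the mainland: the bard, the orc, the paladin | the island: the cleric, the troll]
2. Smuggler goes back to the mainland alone.  [the mainland: the bard, the orc, the paladin | the island: the cleric, the troll]
3. Smuggler goes to the island with the paladin.  [the mainland: the bard, the orc | the island: the cleric, the paladin, the troll]
4. Smuggler goes back to the mainland alone.  [the mainland: the bard, the orc | the island: the cleric, the paladin, the troll]
5. Smuggler goes to the island with the bard and the orc.  [the mainland: — | the island: the bard, the cleric, the orc, the paladin, the troll]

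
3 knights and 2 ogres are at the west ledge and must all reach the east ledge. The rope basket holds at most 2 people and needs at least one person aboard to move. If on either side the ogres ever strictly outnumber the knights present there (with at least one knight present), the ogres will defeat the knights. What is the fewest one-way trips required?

Counting alone: each trip to the east ledge takes at most 2 across and each return brings at least 1 back, so after t trips out (and t−1 returns) at most 2t − (t−1) of the 5 are across; that first reaches 5 at t = 4, so at least 7 crossings are needed.
The plan below uses exactly 7 crossings, so it is optimal:
1. 2 ogres → the east ledge.  (the west ledge: 3K 0O; the east ledge: 0K 2O)
2. 1 ogre ← the west ledge.  (the west ledge: 3K 1O; the east ledge: 0K 1O)
3. 2 knights → the east ledge.  (the west ledge: 1K 1O; the east ledge: 2K 1O)
4. 1 knight ← the west ledge.  (the west ledge: 2K 1O; the east ledge: 1K 1O)
5. 1 knight and 1 ogre → the east ledge.  (the west ledge: 1K 0O; the east ledge: 2K 2O)
6. 1 ogre ← the west ledge.  (the west ledge: 1K 1O; the east ledge: 2K 1O)
7. 1 knight and 1 ogre → the east ledge.  (the west ledge: 0K 0O; the east ledge: 3K 2O)

7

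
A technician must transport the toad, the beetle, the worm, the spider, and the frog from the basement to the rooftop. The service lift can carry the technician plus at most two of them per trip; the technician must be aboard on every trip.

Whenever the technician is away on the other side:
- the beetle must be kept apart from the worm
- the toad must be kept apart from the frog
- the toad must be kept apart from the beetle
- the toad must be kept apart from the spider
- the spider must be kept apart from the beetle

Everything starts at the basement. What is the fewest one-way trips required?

7

Counting alone: the technician can take at most 2 across per trip to the rooftop, so moving all 5 needs at least 3 loaded trips out, with a return between consecutive ones — at least 5 crossings.
The safety rule pushes this higher. Following every safe sequence of crossings, the most of the 5 that can be at the rooftop as the service lift arrives there on crossing 5 is 4 — never all 5.
So no plan with fewer than 7 crossings exists, and this one achieves 7:
1. Technician goes to the rooftop with the beetle and the toad.
2. Technician goes back to the basement with the toad.
3. Technician goes to the rooftop with the toad and the worm.
4. Technician goes back to the basement with the beetle.
5. Technician goes to the rooftop with the frog and the spider.
6. Technician goes back to the basement with the toad.
7. Technician goes to the rooftop with the beetle and the toad.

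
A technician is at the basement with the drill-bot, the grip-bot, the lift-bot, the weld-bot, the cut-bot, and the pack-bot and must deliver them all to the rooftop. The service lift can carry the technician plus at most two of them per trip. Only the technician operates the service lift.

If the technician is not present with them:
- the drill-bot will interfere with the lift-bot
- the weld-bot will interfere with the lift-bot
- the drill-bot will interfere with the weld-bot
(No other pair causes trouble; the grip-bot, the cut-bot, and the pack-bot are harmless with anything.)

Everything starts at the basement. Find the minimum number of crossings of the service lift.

Counting alone: the technician can take at most 2 across per trip to the rooftop, so moving all 6 needs at least 3 loaded trips out, with a return between consecutive ones — at least 5 crossings.
The safety rule pushes this higher. Following every safe sequence of crossings, the most of the 6 that can be at the rooftop as the service lift arrives there on crossings 5, 7 is 4, 5 respectively — never all 6.
So no plan with fewer than 9 crossings exists, and this one achieves 9:
1. Technician goes to the rooftop with the drill-bot and the lift-bot.  [the basement: the cut-bot, the grip-bot, the pack-bot, the weld-bot | the rooftop: the drill-bot, the lift-bot]
2. Technician goes back to the basement with the drill-bot.  [the basement: the cut-bot, the drill-bot, the grip-bot, the pack-bot, the weld-bot | the rooftop: the lift-bot]
3. Technician goes to the rooftop with the drill-bot and the grip-bot.  [the basement: the cut-bot, the pack-bot, the weld-bot | the rooftop: the drill-bot, the grip-bot, the lift-bot]
4. Technician goes back to the basement with the drill-bot.  [the basement: the cut-bot, the drill-bot, the pack-bot, the weld-bot | the rooftop: the grip-bot, the lift-bot]
5. Technician goes to the rooftop with the cut-bot and the drill-bot.  [the basement: the pack-bot, the weld-bot | the rooftop: the cut-bot, the drill-bot, the grip-bot, the lift-bot]
6. Technician goes back to the basement with the drill-bot.  [the basement: the drill-bot, the pack-bot, the weld-bot | the rooftop: the cut-bot, the grip-bot, the lift-bot]
7. Technician goes to the rooftop with the drill-bot and the pack-bot.  [the basement: the weld-bot | the rooftop: the cut-bot, the drill-bot, the grip-bot, the lift-bot, the pack-bot]
8. Technician goes back to the basement with the drill-bot.  [the basement: the drill-bot, the weld-bot | the rooftop: the cut-bot, the grip-bot, the lift-bot, the pack-bot]
9. Technician goes to the rooftop with the drill-bot and the weld-bot.  [the basement: — | the rooftop: the cut-bot, the drill-bot, the grip-bot, the lift-bot, the pack-bot, the weld-bot]

9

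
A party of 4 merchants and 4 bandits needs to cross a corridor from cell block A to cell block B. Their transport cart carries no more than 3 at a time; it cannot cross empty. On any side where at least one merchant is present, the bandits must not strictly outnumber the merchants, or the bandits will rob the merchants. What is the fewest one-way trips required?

Counting alone: each trip to cell block B takes at most 3 across and each return brings at least 1 back, so after t trips out (and t−1 returns) at most 3t − (t−1) of the 8 are across; that first reaches 8 at t = 4, so at least 7 crossings are needed.
The safety rule pushes this higher. Following every safe sequence of crossings, the most of the 8 that can be at cell block B as the transport cart arrives there on crossing 7 is 7 — never all 8.
So no plan with fewer than 9 crossings exists, and this one achieves 9:
1. 2 bandits → cell block B.  (cell block A: 4M 2B; cell block B: 0M 2B)
2. 1 bandit ← cell block A.  (cell block A: 4M 3B; cell block B: 0M 1B)
3. 3 bandits → cell block B.  (cell block A: 4M 0B; cell block B: 0M 4B)
4. 1 bandit ← cell block A.  (cell block A: 4M 1B; cell block B: 0M 3B)
5. 3 merchants → cell block B.  (cell block A: 1M 1B; cell block B: 3M 3B)
6. 1 merchant and 1 bandit ← cell block A.  (cell block A: 2M 2B; cell block B: 2M 2B)
7. 2 merchants → cell block B.  (cell block A: 0M 2B; cell block B: 4M 2B)
8. 1 bandit ← cell block A.  (cell block A: 0M 3B; cell block B: 4M 1B)
9. 3 bandits → cell block B.  (cell block A: 0M 0B; cell block B: 4M 4B)

9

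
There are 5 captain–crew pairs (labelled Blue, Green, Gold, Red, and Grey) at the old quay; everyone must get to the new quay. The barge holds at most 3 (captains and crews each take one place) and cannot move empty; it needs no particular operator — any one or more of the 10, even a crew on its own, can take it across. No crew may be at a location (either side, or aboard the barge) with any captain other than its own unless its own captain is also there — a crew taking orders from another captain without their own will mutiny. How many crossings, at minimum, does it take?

11

Counting alone: each trip to the new quay takes at most 3 across and each return brings at least 1 back, so after t trips out (and t−1 returns) at most 3t − (t−1) of the 10 are across; that first reaches 10 at t = 5, so at least 9 crossings are needed.
The safety rule pushes this higher. Following every safe sequence of crossings, the most of the 10 that can be at the new quay as the barge arrives there on crossing 9 is 9 — never all 10.
So no plan with fewer than 11 crossings exists, and this one achieves 11:
1. captain Blue and crew Blue cross → the new quay.
2. captain Blue crosses ← the old quay.
3. crew Gold, crew Green, and crew Red cross → the new quay.
4. crew Blue crosses ← the old quay.
5. captain Gold, captain Green, and captain Red cross → the new quay.
6. captain Green and crew Green cross ← the old quay.
7. captain Blue, captain Green, and captain Grey cross → the new quay.
8. crew Gold crosses ← the old quay.
9. crew Blue and crew Green cross → the new quay.
10. crew Blue crosses ← the old quay.
11. crew Blue, crew Gold, and crew Grey cross → the new quay.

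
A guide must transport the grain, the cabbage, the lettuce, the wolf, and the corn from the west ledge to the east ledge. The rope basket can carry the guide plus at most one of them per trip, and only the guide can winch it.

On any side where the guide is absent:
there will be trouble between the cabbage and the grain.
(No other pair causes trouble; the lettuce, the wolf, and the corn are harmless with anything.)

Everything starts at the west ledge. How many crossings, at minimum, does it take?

Counting alone: the guide can take at most 1 across per trip to the east ledge, so moving all 5 needs at least 5 loaded trips out, with a return between consecutive ones — at least 9 crossings.
The plan below uses exactly 9 crossings, so it is optimal:
1. Guide goes to the east ledge with the grain.  [the west ledge: the cabbage, the corn, the lettuce, the wolf | the east ledge: the grain]
2. Guide goes back to the west ledge alone.  [the west ledge: the cabbage, the corn, the lettuce, the wolf | the east ledge: the grain]
3. Guide goes to the east ledge with the lettuce.  [the west ledge: the cabbage, the corn, the wolf | the east ledge: the grain, the lettuce]
4. Guide goes back to the west ledge alone.  [the west ledge: the cabbage, the corn, the wolf | the east ledge: the grain, the lettuce]
5. Guide goes to the east ledge with the wolf.  [the west ledge: the cabbage, the corn | the east ledge: the grain, the lettuce, the wolf]
6. Guide goes back to the west ledge alone.  [the west ledge: the cabbage, the corn | the east ledge: the grain, the lettuce, the wolf]
7. Guide goes to the east ledge with the corn.  [the west ledge: the cabbage | the east ledge: the corn, the grain, the lettuce, the wolf]
8. Guide goes back to the west ledge alone.  [the west ledge: the cabbage | the east ledge: the corn, the grain, the lettuce, the wolf]
9. Guide goes to the east ledge with the cabbage.  [the west ledge: — | the east ledge: the cabbage, the corn, the grain, the lettuce, the wolf]

9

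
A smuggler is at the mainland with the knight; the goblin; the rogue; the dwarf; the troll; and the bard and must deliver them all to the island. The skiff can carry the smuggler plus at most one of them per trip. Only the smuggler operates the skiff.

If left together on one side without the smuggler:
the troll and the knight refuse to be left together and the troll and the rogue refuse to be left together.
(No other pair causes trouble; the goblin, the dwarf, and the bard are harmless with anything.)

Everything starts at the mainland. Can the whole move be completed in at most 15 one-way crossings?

Yes

Yes — this plan uses 13 crossings (≤ 15):
1. Smuggler goes to the island with the troll.
2. Smuggler goes back to the mainland alone.
3. Smuggler goes to the island with the knight.
4. Smuggler goes back to the mainland with the troll.
5. Smuggler goes to the island with the rogue.
6. Smuggler goes back to the mainland alone.
7. Smuggler goes to the island with the goblin.
8. Smuggler goes back to the mainland alone.
9. Smuggler goes to the island with the dwarf.
10. Smuggler goes back to the mainland alone.
11. Smuggler goes to the island with the bard.
12. Smuggler goes back to the mainland alone.
13. Smuggler goes to the island with the troll.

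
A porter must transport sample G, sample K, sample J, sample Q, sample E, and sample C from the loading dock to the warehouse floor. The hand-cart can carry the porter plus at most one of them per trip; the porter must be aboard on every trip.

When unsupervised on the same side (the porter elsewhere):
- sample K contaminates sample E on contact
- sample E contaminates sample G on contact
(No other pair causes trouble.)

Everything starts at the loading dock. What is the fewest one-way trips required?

13

Counting alone: the porter can take at most 1 across per trip to the warehouse floor, so moving all 6 needs at least 6 loaded trips out, with a return between consecutive ones — at least 11 crossings.
The safety rule pushes this higher. Following every safe sequence of crossings, the most of the 6 that can be at the warehouse floor as the hand-cart arrives there on crossing 11 is 5 — never all 6.
So no plan with fewer than 13 crossings exists, and this one achieves 13:
1. Porter goes to the warehouse floor with sample E.
2. Porter goes back to the loading dock alone.
3. Porter goes to the warehouse floor with sample G.
4. Porter goes back to the loading dock with sample E.
5. Porter goes to the warehouse floor with sample K.
6. Porter goes back to the loading dock alone.
7. Porter goes to the warehouse floor with sample J.
8. Porter goes back to the loading dock alone.
9. Porter goes to the warehouse floor with sample Q.
10. Porter goes back to the loading dock alone.
11. Porter goes to the warehouse floor with sample C.
12. Porter goes back to the loading dock alone.
13. Porter goes to the warehouse floor with sample E.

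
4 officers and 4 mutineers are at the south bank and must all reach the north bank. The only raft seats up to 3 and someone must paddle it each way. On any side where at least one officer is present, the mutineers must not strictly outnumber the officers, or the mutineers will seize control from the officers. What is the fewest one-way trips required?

9

Counting alone: each trip to the north bank takes at most 3 across and each return brings at least 1 back, so after t trips out (and t−1 returns) at most 3t − (t−1) of the 8 are across; that first reaches 8 at t = 4, so at least 7 crossings are needed.
The safety rule pushes this higher. Following every safe sequence of crossings, the most of the 8 that can be at the north bank as the raft arrives there on crossing 7 is 7 — never all 8.
So no plan with fewer than 9 crossings exists, and this one achieves 9:
1. 2 mutineers → the north bank.  (the south bank: 4O 2M; the north bank: 0O 2M)
2. 1 mutineer ← the south bank.  (the south bank: 4O 3M; the north bank: 0O 1M)
3. 3 mutineers → the north bank.  (the south bank: 4O 0M; the north bank: 0O 4M)
4. 1 mutineer ← the south bank.  (the south bank: 4O 1M; the north bank: 0O 3M)
5. 3 officers → the north bank.  (the south bank: 1O 1M; the north bank: 3O 3M)
6. 1 officer and 1 mutineer ← the south bank.  (the south bank: 2O 2M; the north bank: 2O 2M)
7. 2 officers → the north bank.  (the south bank: 0O 2M; the north bank: 4O 2M)
8. 1 mutineer ← the south bank.  (the south bank: 0O 3M; the north bank: 4O 1M)
9. 3 mutineers → the north bank.  (the south bank: 0O 0M; the north bank: 4O 4M)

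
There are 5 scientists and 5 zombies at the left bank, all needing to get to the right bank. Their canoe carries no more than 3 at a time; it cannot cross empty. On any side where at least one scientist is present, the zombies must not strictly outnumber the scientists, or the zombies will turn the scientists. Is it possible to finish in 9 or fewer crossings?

No

Counting alone: each trip to the right bank takes at most 3 across and each return brings at least 1 back, so after t trips out (and t−1 returns) at most 3t − (t−1) of the 10 are across; that first reaches 10 at t = 5, so at least 9 crossings are needed.
The safety rule pushes this higher. Following every safe sequence of crossings, the most of the 10 that can be at the right bank as the canoe arrives there on crossing 9 is 9 — never all 10.
So the move cannot be finished within 9 crossings. (The shortest complete plan takes 11:)
1. 2 zombies → the right bank.  (the left bank: 5S 3Z; the right bank: 0S 2Z)
2. 1 zombie ← the left bank.  (the left bank: 5S 4Z; the right bank: 0S 1Z)
3. 3 zombies → the right bank.  (the left bank: 5S 1Z; the right bank: 0S 4Z)
4. 1 zombie ← the left bank.  (the left bank: 5S 2Z; the right bank: 0S 3Z)
5. 3 scientists → the right bank.  (the left bank: 2S 2Z; the right bank: 3S 3Z)
6. 1 scientist and 1 zombie ← the left bank.  (the left bank: 3S 3Z; the right bank: 2S 2Z)
7. 3 scientists → the right bank.  (the left bank: 0S 3Z; the right bank: 5S 2Z)
8. 1 zombie ← the left bank.  (the left bank: 0S 4Z; the right bank: 5S 1Z)
9. 2 zombies → the right bank.  (the left bank: 0S 2Z; the right bank: 5S 3Z)
10. 1 zombie ← the left bank.  (the left bank: 0S 3Z; the right bank: 5S 2Z)
11. 3 zombies → the right bank.  (the left bank: 0S 0Z; the right bank: 5S 5Z)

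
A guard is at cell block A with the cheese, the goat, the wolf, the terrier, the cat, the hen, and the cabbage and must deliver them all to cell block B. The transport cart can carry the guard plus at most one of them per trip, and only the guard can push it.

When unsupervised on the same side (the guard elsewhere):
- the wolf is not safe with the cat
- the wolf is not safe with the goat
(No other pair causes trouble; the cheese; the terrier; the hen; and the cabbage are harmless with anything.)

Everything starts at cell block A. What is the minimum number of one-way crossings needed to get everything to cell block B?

15

Counting alone: the guard can take at most 1 across per trip to cell block B, so moving all 7 needs at least 7 loaded trips out, with a return between consecutive ones — at least 13 crossings.
The safety rule pushes this higher. Following every safe sequence of crossings, the most of the 7 that can be at cell block B as the transport cart arrives there on crossing 13 is 6 — never all 7.
So no plan with fewer than 15 crossings exists, and this one achieves 15:
1. Guard goes to cell block B with the wolf.
2. Guard goes back to cell block A alone.
3. Guard goes to cell block B with the cheese.
4. Guard goes back to cell block A alone.
5. Guard goes to cell block B with the goat.
6. Guard goes back to cell block A with the wolf.
7. Guard goes to cell block B with the cat.
8. Guard goes back to cell block A alone.
9. Guard goes to cell block B with the terrier.
10. Guard goes back to cell block A alone.
11. Guard goes to cell block B with the hen.
12. Guard goes back to cell block A alone.
13. Guard goes to cell block B with the cabbage.
14. Guard goes back to cell block A alone.
15. Guard goes to cell block B with the wolf.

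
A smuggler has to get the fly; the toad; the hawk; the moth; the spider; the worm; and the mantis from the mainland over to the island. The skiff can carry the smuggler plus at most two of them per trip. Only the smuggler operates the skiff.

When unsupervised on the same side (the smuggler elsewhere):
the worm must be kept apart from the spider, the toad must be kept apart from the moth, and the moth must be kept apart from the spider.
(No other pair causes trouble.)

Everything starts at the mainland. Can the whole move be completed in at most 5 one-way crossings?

No

Counting alone: the smuggler can take at most 2 across per trip to the island, so moving all 7 needs at least 4 loaded trips out, with a return between consecutive ones — at least 7 crossings.
Since 5 < 7, 5 crossings cannot be enough. (The shortest complete plan in fact takes 7:)
1. Smuggler goes to the island with the spider and the toad.
2. Smuggler goes back to the mainland alone.
3. Smuggler goes to the island with the fly.
4. Smuggler goes back to the mainland alone.
5. Smuggler goes to the island with the hawk and the mantis.
6. Smuggler goes back to the mainland alone.
7. Smuggler goes to the island with the moth and the worm.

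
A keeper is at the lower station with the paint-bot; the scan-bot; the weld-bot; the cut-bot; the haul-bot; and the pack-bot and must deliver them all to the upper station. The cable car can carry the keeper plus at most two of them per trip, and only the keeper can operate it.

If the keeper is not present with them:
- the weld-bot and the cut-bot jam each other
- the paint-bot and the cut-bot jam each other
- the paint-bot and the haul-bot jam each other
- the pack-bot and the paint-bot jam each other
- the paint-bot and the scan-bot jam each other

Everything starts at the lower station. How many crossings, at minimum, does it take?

Counting alone: the keeper can take at most 2 across per trip to the upper station, so moving all 6 needs at least 3 loaded trips out, with a return between consecutive ones — at least 5 crossings.
The safety rule pushes this higher. Following every safe sequence of crossings, the most of the 6 that can be at the upper station as the cable car arrives there on crossing 5 is 5 — never all 6.
So no plan with fewer than 7 crossings exists, and this one achieves 7:
1. Keeper goes to the upper station with the paint-bot and the weld-bot.
2. Keeper goes back to the lower station alone.
3. Keeper goes to the upper station with the cut-bot and the scan-bot.
4. Keeper goes back to the lower station with the paint-bot and the weld-bot.
5. Keeper goes to the upper station with the haul-bot and the pack-bot.
6. Keeper goes back to the lower station alone.
7. Keeper goes to the upper station with the paint-bot and the weld-bot.

7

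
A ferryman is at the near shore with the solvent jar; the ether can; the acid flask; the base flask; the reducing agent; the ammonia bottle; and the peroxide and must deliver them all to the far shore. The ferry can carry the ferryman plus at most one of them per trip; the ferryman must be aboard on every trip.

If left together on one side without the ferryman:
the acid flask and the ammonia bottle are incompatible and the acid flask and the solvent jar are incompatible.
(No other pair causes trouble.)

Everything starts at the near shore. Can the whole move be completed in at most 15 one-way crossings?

Yes — this plan uses 15 crossings (≤ 15):
1. Ferryman goes to the far shore with the acid flask.  [the near shore: the ammonia bottle, the base flask, the ether can, the peroxide, the reducing agent, the solvent jar | the far shore: the acid flask]
2. Ferryman goes back to the near shore alone.  [the near shore: the ammonia bottle, the base flask, the ether can, the peroxide, the reducing agent, the solvent jar | the far shore: the acid flask]
3. Ferryman goes to the far shore with the solvent jar.  [the near shore: the ammonia bottle, the base flask, the ether can, the peroxide, the reducing agent | the far shore: the acid flask, the solvent jar]
4. Ferryman goes back to the near shore with the acid flask.  [the near shore: the acid flask, the ammonia bottle, the base flask, the ether can, the peroxide, the reducing agent | the far shore: the solvent jar]
5. Ferryman goes to the far shore with the ammonia bottle.  [the near shore: the acid flask, the base flask, the ether can, the peroxide, the reducing agent | the far shore: the ammonia bottle, the solvent jar]
6. Ferryman goes back to the near shore alone.  [the near shore: the acid flask, the base flask, the ether can, the peroxide, the reducing agent | the far shore: the ammonia bottle, the solvent jar]
7. Ferryman goes to the far shore with the ether can.  [the near shore: the acid flask, the base flask, the peroxide, the reducing agent | the far shore: the ammonia bottle, the ether can, the solvent jar]
8. Ferryman goes back to the near shore alone.  [the near shore: the acid flask, the base flask, the peroxide, the reducing agent | the far shore: the ammonia bottle, the ether can, the solvent jar]
9. Ferryman goes to the far shore with the base flask.  [the near shore: the acid flask, the peroxide, the reducing agent | the far shore: the ammonia bottle, the base flask, the ether can, the solvent jar]
10. Ferryman goes back to the near shore alone.  [the near shore: the acid flask, the peroxide, the reducing agent | the far shore: the ammonia bottle, the base flask, the ether can, the solvent jar]
11. Ferryman goes to the far shore with the reducing agent.  [the near shore: the acid flask, the peroxide | the far shore: the ammonia bottle, the base flask, the ether can, the reducing agent, the solvent jar]
12. Ferryman goes back to the near shore alone.  [the near shore: the acid flask, the peroxide | the far shore: the ammonia bottle, the base flask, the ether can, the reducing agent, the solvent jar]
13. Ferryman goes to the far shore with the peroxide.  [the near shore: the acid flask | the far shore: the ammonia bottle, the base flask, the ether can, the peroxide, the reducing agent, the solvent jar]
14. Ferryman goes back to the near shore alone.  [the near shore: the acid flask | the far shore: the ammonia bottle, the base flask, the ether can, the peroxide, the reducing agent, the solvent jar]
15. Ferryman goes to the far shore with the acid flask.  [the near shore: — | the far shore: the acid flask, the ammonia bottle, the base flask, the ether can, the peroxide, the reducing agent, the solvent jar]

Yes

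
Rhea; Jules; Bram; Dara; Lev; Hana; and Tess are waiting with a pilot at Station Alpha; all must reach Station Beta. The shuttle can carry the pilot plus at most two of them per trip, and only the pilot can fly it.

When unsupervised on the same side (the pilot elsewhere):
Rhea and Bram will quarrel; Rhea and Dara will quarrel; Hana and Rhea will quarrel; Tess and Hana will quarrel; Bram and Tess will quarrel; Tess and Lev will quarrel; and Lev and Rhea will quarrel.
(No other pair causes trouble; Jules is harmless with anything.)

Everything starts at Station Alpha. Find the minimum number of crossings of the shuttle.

9

Counting alone: the pilot can take at most 2 across per trip to Station Beta, so moving all 7 needs at least 4 loaded trips out, with a return between consecutive ones — at least 7 crossings.
The safety rule pushes this higher. Following every safe sequence of crossings, the most of the 7 that can be at Station Beta as the shuttle arrives there on crossing 7 is 6 — never all 7.
So no plan with fewer than 9 crossings exists, and this one achieves 9:
1. Pilot goes to Station Beta with Rhea and Tess.  [Station Alpha: Bram, Dara, Hana, Jules, Lev | Station Beta: Rhea, Tess]
2. Pilot goes back to Station Alpha alone.  [Station Alpha: Bram, Dara, Hana, Jules, Lev | Station Beta: Rhea, Tess]
3. Pilot goes to Station Beta with Jules.  [Station Alpha: Bram, Dara, Hana, Lev | Station Beta: Jules, Rhea, Tess]
4. Pilot goes back to Station Alpha alone.  [Station Alpha: Bram, Dara, Hana, Lev | Station Beta: Jules, Rhea, Tess]
5. Pilot goes to Station Beta with Bram and Dara.  [Station Alpha: Hana, Lev | Station Beta: Bram, Dara, Jules, Rhea, Tess]
6. Pilot goes back to Station Alpha with Rhea and Tess.  [Station Alpha: Hana, Lev, Rhea, Tess | Station Beta: Bram, Dara, Jules]
7. Pilot goes to Station Beta with Hana and Lev.  [Station Alpha: Rhea, Tess | Station Beta: Bram, Dara, Hana, Jules, Lev]
8. Pilot goes back to Station Alpha alone.  [Station Alpha: Rhea, Tess | Station Beta: Bram, Dara, Hana, Jules, Lev]
9. Pilot goes to Station Beta with Rhea and Tess.  [Station Alpha: — | Station Beta: Bram, Dara, Hana, Jules, Lev, Rhea, Tess]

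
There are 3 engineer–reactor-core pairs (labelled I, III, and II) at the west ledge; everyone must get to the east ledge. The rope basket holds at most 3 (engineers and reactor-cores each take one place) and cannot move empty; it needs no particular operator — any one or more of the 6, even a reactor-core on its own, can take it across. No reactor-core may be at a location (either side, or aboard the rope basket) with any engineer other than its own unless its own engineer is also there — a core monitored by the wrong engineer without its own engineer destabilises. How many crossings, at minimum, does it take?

Counting alone: each trip to the east ledge takes at most 3 across and each return brings at least 1 back, so after t trips out (and t−1 returns) at most 3t − (t−1) of the 6 are across; that first reaches 6 at t = 3, so at least 5 crossings are needed.
The plan below uses exactly 5 crossings, so it is optimal:
1. engineer I and reactor-core I cross → the east ledge.
2. engineer I crosses ← the west ledge.
3. engineer I, engineer II, and engineer III cross → the east ledge.
4. reactor-core I crosses ← the west ledge.
5. reactor-core I, reactor-core II, and reactor-core III cross → the east ledge.

5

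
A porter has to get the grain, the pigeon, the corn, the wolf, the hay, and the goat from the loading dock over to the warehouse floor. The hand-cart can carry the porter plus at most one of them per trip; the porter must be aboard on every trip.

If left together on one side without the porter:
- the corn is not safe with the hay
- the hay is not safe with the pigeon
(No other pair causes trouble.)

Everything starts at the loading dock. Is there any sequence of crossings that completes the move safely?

1. Porter goes to the warehouse floor with the hay.  [the loading dock: the corn, the goat, the grain, the pigeon, the wolf | the warehouse floor: the hay]
2. Porter goes back to the loading dock alone.  [the loading dock: the corn, the goat, the grain, the pigeon, the wolf | the warehouse floor: the hay]
3. Porter goes to the warehouse floor with the grain.  [the loading dock: the corn, the goat, the pigeon, the wolf | the warehouse floor: the grain, the hay]
4. Porter goes back to the loading dock alone.  [the loading dock: the corn, the goat, the pigeon, the wolf | the warehouse floor: the grain, the hay]
5. Porter goes to the warehouse floor with the pigeon.  [the loading dock: the corn, the goat, the wolf | the warehouse floor: the grain, the hay, the pigeon]
6. Porter goes back to the loading dock with the hay.  [the loading dock: the corn, the goat, the hay, the wolf | the warehouse floor: the grain, the pigeon]
7. Porter goes to the warehouse floor with the corn.  [the loading dock: the goat, the hay, the wolf | the warehouse floor: the corn, the grain, the pigeon]
8. Porter goes back to the loading dock alone.  [the loading dock: the goat, the hay, the wolf | the warehouse floor: the corn, the grain, the pigeon]
9. Porter goes to the warehouse floor with the wolf.  [the loading dock: the goat, the hay | the warehouse floor: the corn, the grain, the pigeon, the wolf]
10. Porter goes back to the loading dock alone.  [the loading dock: the goat, the hay | the warehouse floor: the corn, the grain, the pigeon, the wolf]
11. Porter goes to the warehouse floor with the goat.  [the loading dock: the hay | the warehouse floor: the corn, the goat, the grain, the pigeon, the wolf]
12. Porter goes back to the loading dock alone.  [the loading dock: the hay | the warehouse floor: the corn, the goat, the grain, the pigeon, the wolf]
13. Porter goes to the warehouse floor with the hay.  [the loading dock: — | the warehouse floor: the corn, the goat, the grain, the hay, the pigeon, the wolf]

Yes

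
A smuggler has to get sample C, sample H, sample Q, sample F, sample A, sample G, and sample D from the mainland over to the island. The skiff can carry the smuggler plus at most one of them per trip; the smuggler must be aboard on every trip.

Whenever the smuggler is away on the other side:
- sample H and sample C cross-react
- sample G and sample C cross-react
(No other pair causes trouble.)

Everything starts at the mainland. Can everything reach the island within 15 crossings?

Yes

Yes — this plan uses 15 crossings (≤ 15):
1. Smuggler goes to the island with sample C.  [the mainland: sample A, sample D, sample F, sample G, sample H, sample Q | the island: sample C]
2. Smuggler goes back to the mainland alone.  [the mainland: sample A, sample D, sample F, sample G, sample H, sample Q | the island: sample C]
3. Smuggler goes to the island with sample H.  [the mainland: sample A, sample D, sample F, sample G, sample Q | the island: sample C, sample H]
4. Smuggler goes back to the mainland with sample C.  [the mainland: sample A, sample C, sample D, sample F, sample G, sample Q | the island: sample H]
5. Smuggler goes to the island with sample G.  [the mainland: sample A, sample C, sample D, sample F, sample Q | the island: sample G, sample H]
6. Smuggler goes back to the mainland alone.  [the mainland: sample A, sample C, sample D, sample F, sample Q | the island: sample G, sample H]
7. Smuggler goes to the island with sample Q.  [the mainland: sample A, sample C, sample D, sample F | the island: sample G, sample H, sample Q]
8. Smuggler goes back to the mainland alone.  [the mainland: sample A, sample C, sample D, sample F | the island: sample G, sample H, sample Q]
9. Smuggler goes to the island with sample F.  [the mainland: sample A, sample C, sample D | the island: sample F, sample G, sample H, sample Q]
10. Smuggler goes back to the mainland alone.  [the mainland: sample A, sample C, sample D | the island: sample F, sample G, sample H, sample Q]
11. Smuggler goes to the island with sample A.  [the mainland: sample C, sample D | the island: sample A, sample F, sample G, sample H, sample Q]
12. Smuggler goes back to the mainland alone.  [the mainland: sample C, sample D | the island: sample A, sample F, sample G, sample H, sample Q]
13. Smuggler goes to the island with sample D.  [the mainland: sample C | the island: sample A, sample D, sample F, sample G, sample H, sample Q]
14. Smuggler goes back to the mainland alone.  [the mainland: sample C | the island: sample A, sample D, sample F, sample G, sample H, sample Q]
15. Smuggler goes to the island with sample C.  [the mainland: — | the island: sample A, sample C, sample D, sample F, sample G, sample H, sample Q]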